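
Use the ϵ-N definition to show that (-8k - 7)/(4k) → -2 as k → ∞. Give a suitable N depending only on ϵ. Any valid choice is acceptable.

Fix ϵ > 0. For k ≥ 1, |(-8k - 7)/(4k) + 2| = |-28|/(4(4k)) = 28/(4(4k)).
Since 4k ≥ 4k for k ≥ 1, this is ≤ 28/(4·4k) = (7/4)/k.
So |(-8k - 7)/(4k) + 2| < ϵ whenever k > (7/4)/ϵ.
Take N = (7/4)/ϵ. If k > N then |(-8k - 7)/(4k) + 2| ≤ (7/4)/k < ϵ.

N = (7/4)/ϵ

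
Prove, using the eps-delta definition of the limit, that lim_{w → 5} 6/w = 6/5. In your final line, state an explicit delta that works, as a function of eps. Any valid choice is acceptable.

Let eps > 0 be given. We seek delta > 0 such that 0 < |w − 5| < delta implies |6/w − (6/5)| < eps.
|6/w − (6/5)| = 6·|5 − w|/(5·|w|) = 6|w − 5|/(5|w|).
Require delta ≤ 5/2 so that |w| > 5 − 5/2 = 5/2, hence 5|w| > 25/2.
Then |6/w − (6/5)| < 6|w − 5|/(25/2), which is < eps when |w − 5| < (25/12)eps.
Take delta = min(5/2, (25/12)eps). Then 0 < |w − 5| < delta gives both |w − 5| < 5/2 and |w − 5| < (25/12)eps, so |6/w − (6/5)| < eps.

delta = min(5/2, (25/12)eps)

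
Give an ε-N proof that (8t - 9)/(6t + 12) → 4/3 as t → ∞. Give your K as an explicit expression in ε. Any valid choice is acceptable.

Let ε > 0 be given. We seek K > 0 such that t > K implies |(8t - 9)/(6t + 12) − (4/3)| < ε.
(8t - 9)/(6t + 12) − (4/3) = (6(8t - 9) − 8(6t + 12)) / (6(6t + 12)) = -150/(6(6t + 12)).
For t > 0 we have 6t + 12 > 6t, so |(8t - 9)/(6t + 12) − (4/3)| = 150/(6(6t + 12)) < 150/(6·6t) = (25/6)/t.
Thus |(8t - 9)/(6t + 12) − (4/3)| < ε whenever t > (25/6)/ε.
Take K = (25/6)/ε. If t > K then |(8t - 9)/(6t + 12) − (4/3)| < (25/6)/t < ε.

K = (25/6)/ε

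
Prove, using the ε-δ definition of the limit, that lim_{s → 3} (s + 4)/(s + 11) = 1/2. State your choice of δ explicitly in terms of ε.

δ = min(7, 14ε)

Suppose ε > 0. We want δ > 0 with 0 < |s − 3| < δ ⇒ |(s + 4)/(s + 11) − (1/2)| < ε.
Combining over a common denominator, (s + 4)/(s + 11) − (1/2) = [(s + 4)·14 − 7·(s + 11)] / [14·(s + 11)] = 7(s − 3) / (14(s + 11)).
So |(s + 4)/(s + 11) − (1/2)| = 7|s − 3| / (14·|s + 11|).
Restrict δ ≤ 7. Then |s − 3| < 7 gives |s + 11| = |(s − 3) + 14| ≥ 14 − 7 = 7.
Hence |(s + 4)/(s + 11) − (1/2)| < 7|s − 3|/(14·7) = (1/14)|s − 3|, which is < ε once |s − 3| < 14ε.
Take δ = min(7, 14ε). Then 0 < |s − 3| < δ forces both bounds, so |(s + 4)/(s + 11) − (1/2)| < ε.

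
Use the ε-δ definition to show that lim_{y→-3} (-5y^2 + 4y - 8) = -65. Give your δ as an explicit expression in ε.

Let ε > 0 be given. We want δ > 0 such that 0 < |y + 3| < δ implies |(-5y^2 + 4y - 8) + 65| < ε.
(-5y^2 + 4y - 8) + 65 = -5y^2 + 4y + 57 = (y + 3)(-5y + 19).
So |(-5y^2 + 4y - 8) + 65| = |y + 3|·|-5y + 19|.
Require δ ≤ 2. Then |y + 3| < 2 gives |y| < 5, and by the triangle inequality |-5y + 19| ≤ 5·5 + 19 = 44.
Hence |(-5y^2 + 4y - 8) + 65| ≤ 44|y + 3| < ε provided |y + 3| < ε/44.
Take δ = min(2, ε/44). Then 0 < |y + 3| < δ gives both |y + 3| < 2 and |y + 3| < ε/44, so |(-5y^2 + 4y - 8) + 65| < ε.

δ = min(2, ε/44)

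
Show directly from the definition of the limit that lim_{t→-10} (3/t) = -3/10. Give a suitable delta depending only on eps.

Let eps > 0 be given. We seek delta > 0 such that 0 < |t + 10| < delta implies |3/t + 3/10| < eps.
|3/t + 3/10| = 3·|-10 − t|/(10·|t|) = 3|t + 10|/(10|t|).
Require delta ≤ 5 so that |t| > 10 − 5 = 5, hence 10|t| > 50.
Then |3/t + 3/10| < 3|t + 10|/50, which is < eps when |t + 10| < (50/3)eps.
Take delta = min(5, (50/3)eps). Then 0 < |t + 10| < delta gives both |t + 10| < 5 and |t + 10| < (50/3)eps, so |3/t + 3/10| < eps.

delta = min(5, (50/3)eps)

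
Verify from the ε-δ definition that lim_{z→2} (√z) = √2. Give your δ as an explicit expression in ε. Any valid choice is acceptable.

δ = min(2, √2·ε)

Fix ε > 0. We want δ > 0 such that 0 < |z − 2| < δ implies |√z − √2| < ε.
Multiplying by the conjugate, |√z − √2| = |z − 2|/(√z + √2).
Restrict δ ≤ 2 so that |z − 2| < 2 forces z > 0, and then √z + √2 > √2.
Hence |√z − √2| < |z − 2|/√2, which is < ε once |z − 2| < √2·ε.
Take δ = min(2, √2·ε). If 0 < |z − 2| < δ then z > 0 and |√z − √2| < |z − 2|/√2 < ε.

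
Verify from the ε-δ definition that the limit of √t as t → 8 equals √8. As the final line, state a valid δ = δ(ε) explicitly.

δ = min(8, √8·ε)

Let ε > 0 be given. We want δ > 0 such that 0 < |t − 8| < δ implies |√t − √8| < ε.
Multiplying by the conjugate, |√t − √8| = |t − 8|/(√t + √8).
Restrict δ ≤ 8 so that |t − 8| < 8 forces t > 0, and then √t + √8 > √8.
Hence |√t − √8| < |t − 8|/√8, which is < ε once |t − 8| < √8·ε.
Take δ = min(8, √8·ε). If 0 < |t − 8| < δ then t > 0 and |√t − √8| < |t − 8|/√8 < ε.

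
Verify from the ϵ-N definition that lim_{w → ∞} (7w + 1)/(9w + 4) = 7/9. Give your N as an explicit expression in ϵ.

N = (19/81)/ϵ

Fix ϵ > 0. We seek N > 0 such that w > N implies |(7w + 1)/(9w + 4) − (7/9)| < ϵ.
(7w + 1)/(9w + 4) − (7/9) = (9(7w + 1) − 7(9w + 4)) / (9(9w + 4)) = -19/(9(9w + 4)).
For w > 0 we have 9w + 4 > 9w, so |(7w + 1)/(9w + 4) − (7/9)| = 19/(9(9w + 4)) < 19/(9·9w) = (19/81)/w.
Thus |(7w + 1)/(9w + 4) − (7/9)| < ϵ whenever w > (19/81)/ϵ.
Take N = (19/81)/ϵ. If w > N then |(7w + 1)/(9w + 4) − (7/9)| < (19/81)/w < ϵ.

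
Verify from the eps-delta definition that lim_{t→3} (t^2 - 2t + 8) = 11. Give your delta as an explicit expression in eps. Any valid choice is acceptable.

Suppose eps > 0. We want delta > 0 such that 0 < |t − 3| < delta implies |(t^2 - 2t + 8) − 11| < eps.
(t^2 - 2t + 8) − 11 = t^2 - 2t - 3 = (t − 3)(t + 1).
So |(t^2 - 2t + 8) − 11| = |t − 3|·|t + 1|.
Assume first that |t − 3| < 1, so |t| < 4. Then |t + 1| ≤ 4 + 1 = 5.
Hence |(t^2 - 2t + 8) − 11| ≤ 5|t − 3| < eps provided |t − 3| < eps/5.
Choosing delta = min(1, eps/5) ensures both conditions, hence |(t^2 - 2t + 8) − 11| < eps.

delta = min(1, eps/5)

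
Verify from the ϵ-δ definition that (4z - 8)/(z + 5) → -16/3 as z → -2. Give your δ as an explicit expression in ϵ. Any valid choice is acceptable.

Let ϵ > 0 be given. We want δ > 0 with 0 < |z + 2| < δ ⇒ |(4z - 8)/(z + 5) + 16/3| < ϵ.
Combining over a common denominator, (4z - 8)/(z + 5) + 16/3 = [(4z - 8)·3 − (-16)·(z + 5)] / [3·(z + 5)] = 28(z + 2) / (3(z + 5)).
So |(4z - 8)/(z + 5) + 16/3| = 28|z + 2| / (3·|z + 5|).
Require δ ≤ 3/2, so |z + 5| ≥ |3| − |z + 2| > 3 − 3/2 = 3/2.
Hence |(4z - 8)/(z + 5) + 16/3| < 28|z + 2|/(3·(3/2)) = (56/9)|z + 2|, which is < ϵ once |z + 2| < (9/56)ϵ.
Take δ = min(3/2, (9/56)ϵ). Then 0 < |z + 2| < δ forces both bounds, so |(4z - 8)/(z + 5) + 16/3| < ϵ.

δ = min(3/2, (9/56)ϵ)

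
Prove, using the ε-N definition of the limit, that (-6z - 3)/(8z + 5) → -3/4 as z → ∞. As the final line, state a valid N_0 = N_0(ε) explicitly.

Suppose ε > 0. We seek N_0 > 0 such that z > N_0 implies |(-6z - 3)/(8z + 5) + 3/4| < ε.
(-6z - 3)/(8z + 5) + 3/4 = (8(-6z - 3) − (-6)(8z + 5)) / (8(8z + 5)) = 6/(8(8z + 5)).
For z > 0 we have 8z + 5 > 8z, so |(-6z - 3)/(8z + 5) + 3/4| = 6/(8(8z + 5)) < 6/(8·8z) = (3/32)/z.
Thus |(-6z - 3)/(8z + 5) + 3/4| < ε whenever z > (3/32)/ε.
Take N_0 = (3/32)/ε. If z > N_0 then |(-6z - 3)/(8z + 5) + 3/4| < (3/32)/z < ε.

N_0 = (3/32)/ε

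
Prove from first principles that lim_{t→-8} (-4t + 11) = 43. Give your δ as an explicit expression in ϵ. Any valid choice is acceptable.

Let ϵ > 0. We need δ > 0 so that 0 < |t + 8| < δ implies |(-4t + 11) − 43| < ϵ.
|(-4t + 11) − 43| = |-4t - 32| = 4|t + 8|.
Thus it suffices that |t + 8| < ϵ/4.
Choosing δ = ϵ/4 gives |(-4t + 11) − 43| = 4|t + 8| < ϵ whenever |t + 8| < δ.

δ = ϵ/4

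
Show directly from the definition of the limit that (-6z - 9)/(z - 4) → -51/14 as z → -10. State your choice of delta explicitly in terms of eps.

Fix eps > 0. We want delta > 0 with 0 < |z + 10| < delta ⇒ |(-6z - 9)/(z - 4) + 51/14| < eps.
Combining over a common denominator, (-6z - 9)/(z - 4) + 51/14 = [(-6z - 9)·(-14) − 51·(z - 4)] / [(-14)·(z - 4)] = 33(z + 10) / ((-14)(z - 4)).
So |(-6z - 9)/(z - 4) + 51/14| = 33|z + 10| / (14·|z − 4|).
Require delta ≤ 7, so |z − 4| ≥ |-14| − |z + 10| > 14 − 7 = 7.
Hence |(-6z - 9)/(z - 4) + 51/14| < 33|z + 10|/(14·7) = (33/98)|z + 10|, which is < eps once |z + 10| < (98/33)eps.
Take delta = min(7, (98/33)eps). Then 0 < |z + 10| < delta forces both bounds, so |(-6z - 9)/(z - 4) + 51/14| < eps.

delta = min(7, (98/33)eps)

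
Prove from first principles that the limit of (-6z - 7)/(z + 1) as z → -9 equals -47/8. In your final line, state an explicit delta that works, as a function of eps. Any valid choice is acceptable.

delta = min(4, 32eps)

Fix eps > 0. We want delta > 0 with 0 < |z + 9| < delta ⇒ |(-6z - 7)/(z + 1) + 47/8| < eps.
Combining over a common denominator, (-6z - 7)/(z + 1) + 47/8 = [(-6z - 7)·(-8) − 47·(z + 1)] / [(-8)·(z + 1)] = 1(z + 9) / ((-8)(z + 1)).
So |(-6z - 7)/(z + 1) + 47/8| = |z + 9| / (8·|z + 1|).
Require delta ≤ 4, so |z + 1| ≥ |-8| − |z + 9| > 8 − 4 = 4.
Hence |(-6z - 7)/(z + 1) + 47/8| < |z + 9|/(8·4) = (1/32)|z + 9|, which is < eps once |z + 9| < 32eps.
Take delta = min(4, 32eps). Then 0 < |z + 9| < delta forces both bounds, so |(-6z - 7)/(z + 1) + 47/8| < eps.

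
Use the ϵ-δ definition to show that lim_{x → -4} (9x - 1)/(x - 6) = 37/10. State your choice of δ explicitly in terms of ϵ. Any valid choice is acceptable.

Let ϵ > 0. We want δ > 0 with 0 < |x + 4| < δ ⇒ |(9x - 1)/(x - 6) − (37/10)| < ϵ.
Combining over a common denominator, (9x - 1)/(x - 6) − (37/10) = [(9x - 1)·(-10) − (-37)·(x - 6)] / [(-10)·(x - 6)] = -53(x + 4) / ((-10)(x - 6)).
So |(9x - 1)/(x - 6) − (37/10)| = 53|x + 4| / (10·|x − 6|).
Restrict δ ≤ 5. Then |x + 4| < 5 gives |x − 6| = |(x + 4) + (-10)| ≥ 10 − 5 = 5.
Hence |(9x - 1)/(x - 6) − (37/10)| < 53|x + 4|/(10·5) = (53/50)|x + 4|, which is < ϵ once |x + 4| < (50/53)ϵ.
Take δ = min(5, (50/53)ϵ). Then 0 < |x + 4| < δ forces both bounds, so |(9x - 1)/(x - 6) − (37/10)| < ϵ.

δ = min(5, (50/53)ϵ)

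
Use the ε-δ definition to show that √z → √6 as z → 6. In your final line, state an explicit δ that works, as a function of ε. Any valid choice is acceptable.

δ = min(6, √6·ε)

Suppose ε > 0. We want δ > 0 such that 0 < |z − 6| < δ implies |√z − √6| < ε.
Rationalise: √z − √6 = (z − 6)/(√z + √6), so |√z − √6| = |z − 6|/(√z + √6).
Restrict δ ≤ 6 so that |z − 6| < 6 forces z > 0, and then √z + √6 > √6.
Hence |√z − √6| < |z − 6|/√6, which is < ε once |z − 6| < √6·ε.
Take δ = min(6, √6·ε). If 0 < |z − 6| < δ then z > 0 and |√z − √6| < |z − 6|/√6 < ε.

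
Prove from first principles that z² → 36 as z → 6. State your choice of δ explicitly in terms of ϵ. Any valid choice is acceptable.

δ = min(1, ϵ/13)

Let ϵ > 0 be given. We seek δ > 0 with 0 < |z − 6| < δ ⇒ |z² − 36| < ϵ.
Factor: z² − 36 = (z − 6)(z + 6), so |z² − 36| = |z − 6|·|z + 6|.
Restrict δ ≤ 1. Then |z − 6| < 1 gives |z| < 7, so by the triangle inequality |z + 6| ≤ 7 + 6 = 13.
Hence |z² − 36| ≤ 13|z − 6|, which is < ϵ once |z − 6| < ϵ/13.
Take δ = min(1, ϵ/13). If 0 < |z − 6| < δ then both bounds hold and |z² − 36| ≤ 13|z − 6| < 13·(ϵ/13) = ϵ.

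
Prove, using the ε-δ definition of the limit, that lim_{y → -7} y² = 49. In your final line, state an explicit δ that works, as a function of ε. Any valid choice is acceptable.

Let ε > 0. We seek δ > 0 with 0 < |y + 7| < δ ⇒ |y² − 49| < ε.
Factor: y² − 49 = (y + 7)(y - 7), so |y² − 49| = |y + 7|·|y - 7|.
Restrict δ ≤ 2. Then |y + 7| < 2 gives |y| < 9, so by the triangle inequality |y - 7| ≤ 9 + 7 = 16.
Hence |y² − 49| ≤ 16|y + 7|, which is < ε once |y + 7| < ε/16.
Take δ = min(2, ε/16). If 0 < |y + 7| < δ then both bounds hold and |y² − 49| ≤ 16|y + 7| < 16·(ε/16) = ε.

δ = min(2, ε/16)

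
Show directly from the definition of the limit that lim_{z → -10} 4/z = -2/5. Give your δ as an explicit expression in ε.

Let ε > 0. We seek δ > 0 such that 0 < |z + 10| < δ implies |4/z + 2/5| < ε.
|4/z + 2/5| = 4·|-10 − z|/(10·|z|) = 4|z + 10|/(10|z|).
Restrict δ ≤ 5. Then |z + 10| < 5 gives |z| > 5, so 10|z| > 50.
Then |4/z + 2/5| < 4|z + 10|/50, which is < ε when |z + 10| < (25/2)ε.
Take δ = min(5, (25/2)ε). Then 0 < |z + 10| < δ gives both |z + 10| < 5 and |z + 10| < (25/2)ε, so |4/z + 2/5| < ε.

δ = min(5, (25/2)ε)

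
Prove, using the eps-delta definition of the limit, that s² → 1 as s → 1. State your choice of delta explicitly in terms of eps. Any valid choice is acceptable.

Suppose eps > 0. We seek delta > 0 with 0 < |s − 1| < delta ⇒ |s² − 1| < eps.
Factor: s² − 1 = (s − 1)(s + 1), so |s² − 1| = |s − 1|·|s + 1|.
Impose delta ≤ 1 so that |s| < 2; then |s + 1| ≤ 3.
Hence |s² − 1| ≤ 3|s − 1|, which is < eps once |s − 1| < eps/3.
Take delta = min(1, eps/3). If 0 < |s − 1| < delta then both bounds hold and |s² − 1| ≤ 3|s − 1| < 3·(eps/3) = eps.

delta = min(1, eps/3)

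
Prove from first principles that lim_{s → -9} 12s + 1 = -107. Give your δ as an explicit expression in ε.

Let ε > 0 be given. We need δ > 0 so that 0 < |s + 9| < δ implies |(12s + 1) + 107| < ε.
|(12s + 1) + 107| = |12s + 108| = 12|s + 9|.
Thus it suffices that |s + 9| < ε/12.
Choosing δ = ε/12 gives |(12s + 1) + 107| = 12|s + 9| < ε whenever |s + 9| < δ.

δ = ε/12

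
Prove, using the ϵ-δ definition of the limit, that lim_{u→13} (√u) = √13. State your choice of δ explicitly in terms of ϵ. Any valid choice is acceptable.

δ = min(13, √13·ϵ)

Let ϵ > 0. We want δ > 0 such that 0 < |u − 13| < δ implies |√u − √13| < ϵ.
Rationalise: √u − √13 = (u − 13)/(√u + √13), so |√u − √13| = |u − 13|/(√u + √13).
Restrict δ ≤ 13 so that |u − 13| < 13 forces u > 0, and then √u + √13 > √13.
Hence |√u − √13| < |u − 13|/√13, which is < ϵ once |u − 13| < √13·ϵ.
Take δ = min(13, √13·ϵ). If 0 < |u − 13| < δ then u > 0 and |√u − √13| < |u − 13|/√13 < ϵ.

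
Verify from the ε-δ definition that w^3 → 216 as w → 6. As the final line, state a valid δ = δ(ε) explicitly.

Let ε > 0 be given. We seek δ > 0 with 0 < |w − 6| < δ ⇒ |w^3 − 216| < ε.
Factor: w^3 − 216 = (w − 6)(w^2 + 6w + 36), so |w^3 − 216| = |w − 6|·|w^2 + 6w + 36|.
Impose δ ≤ 1 so that |w| < 7; then |w^2 + 6w + 36| ≤ 127.
Hence |w^3 − 216| ≤ 127|w − 6|, which is < ε once |w − 6| < ε/127.
Take δ = min(1, ε/127). If 0 < |w − 6| < δ then both bounds hold and |w^3 − 216| ≤ 127|w − 6| < 127·(ε/127) = ε.

δ = min(1, ε/127)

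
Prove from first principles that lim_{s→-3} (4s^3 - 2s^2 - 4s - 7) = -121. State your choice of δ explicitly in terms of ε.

Fix ε > 0. We want δ > 0 such that 0 < |s + 3| < δ implies |(4s^3 - 2s^2 - 4s - 7) + 121| < ε.
(4s^3 - 2s^2 - 4s - 7) + 121 = 4s^3 - 2s^2 - 4s + 114 = (s + 3)(4s^2 - 14s + 38).
So |(4s^3 - 2s^2 - 4s - 7) + 121| = |s + 3|·|4s^2 - 14s + 38|.
Require δ ≤ 1. Then |s + 3| < 1 gives |s| < 4, and by the triangle inequality |4s^2 - 14s + 38| ≤ 4·4^2 + 14·4 + 38 = 158.
Hence |(4s^3 - 2s^2 - 4s - 7) + 121| ≤ 158|s + 3| < ε provided |s + 3| < ε/158.
Choosing δ = min(1, ε/158) ensures both conditions, hence |(4s^3 - 2s^2 - 4s - 7) + 121| < ε.

δ = min(1, ε/158)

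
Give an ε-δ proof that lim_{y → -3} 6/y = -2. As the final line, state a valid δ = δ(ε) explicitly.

δ = min(3/2, (3/4)ε)

Let ε > 0. We seek δ > 0 such that 0 < |y + 3| < δ implies |6/y + 2| < ε.
|6/y + 2| = 6·|-3 − y|/(3·|y|) = 6|y + 3|/(3|y|).
Require δ ≤ 3/2 so that |y| > 3 − 3/2 = 3/2, hence 3|y| > 9/2.
Then |6/y + 2| < 6|y + 3|/(9/2), which is < ε when |y + 3| < (3/4)ε.
Take δ = min(3/2, (3/4)ε). Then 0 < |y + 3| < δ gives both |y + 3| < 3/2 and |y + 3| < (3/4)ε, so |6/y + 2| < ε.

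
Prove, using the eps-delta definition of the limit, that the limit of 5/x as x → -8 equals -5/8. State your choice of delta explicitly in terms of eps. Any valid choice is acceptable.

delta = min(4, (32/5)eps)

Let eps > 0 be given. We seek delta > 0 such that 0 < |x + 8| < delta implies |5/x + 5/8| < eps.
|5/x + 5/8| = 5·|-8 − x|/(8·|x|) = 5|x + 8|/(8|x|).
Restrict delta ≤ 4. Then |x + 8| < 4 gives |x| > 4, so 8|x| > 32.
Then |5/x + 5/8| < 5|x + 8|/32, which is < eps when |x + 8| < (32/5)eps.
Take delta = min(4, (32/5)eps). Then 0 < |x + 8| < delta gives both |x + 8| < 4 and |x + 8| < (32/5)eps, so |5/x + 5/8| < eps.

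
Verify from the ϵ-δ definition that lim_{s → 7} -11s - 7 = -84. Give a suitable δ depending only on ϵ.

δ = ϵ/11

Suppose ϵ > 0. We need δ > 0 so that 0 < |s − 7| < δ implies |(-11s - 7) + 84| < ϵ.
|(-11s - 7) + 84| = |-11s + 77| = 11|s − 7|.
Thus it suffices that |s − 7| < ϵ/11.
Choosing δ = ϵ/11 gives |(-11s - 7) + 84| = 11|s − 7| < ϵ whenever |s − 7| < δ.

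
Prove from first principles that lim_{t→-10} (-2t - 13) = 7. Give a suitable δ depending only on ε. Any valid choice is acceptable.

δ = ε/2

Suppose ε > 0. We need δ > 0 so that 0 < |t + 10| < δ implies |(-2t - 13) − 7| < ε.
|(-2t - 13) − 7| = |-2t - 20| = 2|t + 10|.
So 2|t + 10| < ε exactly when |t + 10| < ε/2.
Take δ = ε/2. If 0 < |t + 10| < δ then |(-2t - 13) − 7| = 2|t + 10| < 2·(ε/2) = ε.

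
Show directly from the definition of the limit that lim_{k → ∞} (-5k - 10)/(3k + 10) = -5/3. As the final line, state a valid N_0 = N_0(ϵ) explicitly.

Let ϵ > 0 be given. For k ≥ 1, |(-5k - 10)/(3k + 10) + 5/3| = |20|/(3(3k + 10)) = 20/(3(3k + 10)).
Since 3k + 10 ≥ 3k for k ≥ 1, this is ≤ 20/(3·3k) = (20/9)/k.
So |(-5k - 10)/(3k + 10) + 5/3| < ϵ whenever k > (20/9)/ϵ.
Take N_0 = (20/9)/ϵ. If k > N_0 then |(-5k - 10)/(3k + 10) + 5/3| ≤ (20/9)/k < ϵ.

N_0 = (20/9)/ϵ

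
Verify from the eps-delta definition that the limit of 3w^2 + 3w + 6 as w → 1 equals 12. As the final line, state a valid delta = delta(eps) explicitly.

Let eps > 0 be given. We want delta > 0 such that 0 < |w − 1| < delta implies |(3w^2 + 3w + 6) − 12| < eps.
(3w^2 + 3w + 6) − 12 = 3w^2 + 3w - 6 = (w − 1)(3w + 6).
So |(3w^2 + 3w + 6) − 12| = |w − 1|·|3w + 6|.
Assume first that |w − 1| < 1, so |w| < 2. Then |3w + 6| ≤ 3·2 + 6 = 12.
Hence |(3w^2 + 3w + 6) − 12| ≤ 12|w − 1| < eps provided |w − 1| < eps/12.
Choosing delta = min(1, eps/12) ensures both conditions, hence |(3w^2 + 3w + 6) − 12| < eps.

delta = min(1, eps/12)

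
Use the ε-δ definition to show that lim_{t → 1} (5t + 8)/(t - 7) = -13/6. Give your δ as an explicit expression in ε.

δ = min(3, (18/43)ε)

Let ε > 0. We want δ > 0 with 0 < |t − 1| < δ ⇒ |(5t + 8)/(t - 7) + 13/6| < ε.
Combining over a common denominator, (5t + 8)/(t - 7) + 13/6 = [(5t + 8)·(-6) − 13·(t - 7)] / [(-6)·(t - 7)] = -43(t − 1) / ((-6)(t - 7)).
So |(5t + 8)/(t - 7) + 13/6| = 43|t − 1| / (6·|t − 7|).
Restrict δ ≤ 3. Then |t − 1| < 3 gives |t − 7| = |(t − 1) + (-6)| ≥ 6 − 3 = 3.
Hence |(5t + 8)/(t - 7) + 13/6| < 43|t − 1|/(6·3) = (43/18)|t − 1|, which is < ε once |t − 1| < (18/43)ε.
Take δ = min(3, (18/43)ε). Then 0 < |t − 1| < δ forces both bounds, so |(5t + 8)/(t - 7) + 13/6| < ε.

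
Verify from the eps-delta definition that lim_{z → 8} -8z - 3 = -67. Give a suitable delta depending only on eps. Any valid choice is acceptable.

delta = eps/8

Let eps > 0. We need delta > 0 so that 0 < |z − 8| < delta implies |(-8z - 3) + 67| < eps.
Since (-8z - 3) + 67 = -8(z − 8), we have |(-8z - 3) + 67| = 8|z − 8|.
Thus it suffices that |z − 8| < eps/8.
Choosing delta = eps/8 gives |(-8z - 3) + 67| = 8|z − 8| < eps whenever |z − 8| < delta.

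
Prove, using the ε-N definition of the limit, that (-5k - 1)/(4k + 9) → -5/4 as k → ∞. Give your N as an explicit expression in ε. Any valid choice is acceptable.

N = (41/16)/ε

Let ε > 0. For k ≥ 1, |(-5k - 1)/(4k + 9) + 5/4| = |41|/(4(4k + 9)) = 41/(4(4k + 9)).
Since 4k + 9 ≥ 4k for k ≥ 1, this is ≤ 41/(4·4k) = (41/16)/k.
So |(-5k - 1)/(4k + 9) + 5/4| < ε whenever k > (41/16)/ε.
Take N = (41/16)/ε. If k > N then |(-5k - 1)/(4k + 9) + 5/4| ≤ (41/16)/k < ε.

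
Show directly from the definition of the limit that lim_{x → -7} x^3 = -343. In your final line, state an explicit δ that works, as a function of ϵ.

δ = min(2, ϵ/193)

Let ϵ > 0. We seek δ > 0 with 0 < |x + 7| < δ ⇒ |x^3 + 343| < ϵ.
Factor: x^3 + 343 = (x + 7)(x^2 - 7x + 49), so |x^3 + 343| = |x + 7|·|x^2 - 7x + 49|.
Impose δ ≤ 2 so that |x| < 9; then |x^2 - 7x + 49| ≤ 193.
Hence |x^3 + 343| ≤ 193|x + 7|, which is < ϵ once |x + 7| < ϵ/193.
Take δ = min(2, ϵ/193). If 0 < |x + 7| < δ then both bounds hold and |x^3 + 343| ≤ 193|x + 7| < 193·(ϵ/193) = ϵ.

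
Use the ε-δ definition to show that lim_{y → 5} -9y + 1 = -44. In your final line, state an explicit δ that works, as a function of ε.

Let ε > 0. We need δ > 0 so that 0 < |y − 5| < δ implies |(-9y + 1) + 44| < ε.
|(-9y + 1) + 44| = |-9y + 45| = 9|y − 5|.
So 9|y − 5| < ε exactly when |y − 5| < ε/9.
Take δ = ε/9. If 0 < |y − 5| < δ then |(-9y + 1) + 44| = 9|y − 5| < 9·(ε/9) = ε.

δ = ε/9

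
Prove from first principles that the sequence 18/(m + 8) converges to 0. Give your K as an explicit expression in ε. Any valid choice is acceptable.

K = 18/ε

Fix ε > 0. For m ≥ 1, |18/(m + 8) − 0| = 18/(m + 8) ≤ 18/m.
We need 18/m < ε, i.e. m > 18/ε.
Take K = 18/ε. If m > K then |18/(m + 8)| ≤ 18/m < ε.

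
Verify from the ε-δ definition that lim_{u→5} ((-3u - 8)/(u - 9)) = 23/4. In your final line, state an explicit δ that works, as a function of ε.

δ = min(2, (8/35)ε)

Let ε > 0. We want δ > 0 with 0 < |u − 5| < δ ⇒ |(-3u - 8)/(u - 9) − (23/4)| < ε.
Combining over a common denominator, (-3u - 8)/(u - 9) − (23/4) = [(-3u - 8)·(-4) − (-23)·(u - 9)] / [(-4)·(u - 9)] = 35(u − 5) / ((-4)(u - 9)).
So |(-3u - 8)/(u - 9) − (23/4)| = 35|u − 5| / (4·|u − 9|).
Require δ ≤ 2, so |u − 9| ≥ |-4| − |u − 5| > 4 − 2 = 2.
Hence |(-3u - 8)/(u - 9) − (23/4)| < 35|u − 5|/(4·2) = (35/8)|u − 5|, which is < ε once |u − 5| < (8/35)ε.
Take δ = min(2, (8/35)ε). Then 0 < |u − 5| < δ forces both bounds, so |(-3u - 8)/(u - 9) − (23/4)| < ε.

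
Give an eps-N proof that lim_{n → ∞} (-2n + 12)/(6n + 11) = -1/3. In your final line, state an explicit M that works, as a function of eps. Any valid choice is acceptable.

Let eps > 0 be given. For n ≥ 1, |(-2n + 12)/(6n + 11) + 1/3| = |94|/(6(6n + 11)) = 94/(6(6n + 11)).
Since 6n + 11 ≥ 6n for n ≥ 1, this is ≤ 94/(6·6n) = (47/18)/n.
So |(-2n + 12)/(6n + 11) + 1/3| < eps whenever n > (47/18)/eps.
Take M = (47/18)/eps. If n > M then |(-2n + 12)/(6n + 11) + 1/3| ≤ (47/18)/n < eps.

M = (47/18)/eps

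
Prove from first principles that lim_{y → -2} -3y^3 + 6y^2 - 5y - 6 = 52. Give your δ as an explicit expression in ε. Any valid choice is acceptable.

Suppose ε > 0. We want δ > 0 such that 0 < |y + 2| < δ implies |(-3y^3 + 6y^2 - 5y - 6) − 52| < ε.
(-3y^3 + 6y^2 - 5y - 6) − 52 = -3y^3 + 6y^2 - 5y - 58 = (y + 2)(-3y^2 + 12y - 29).
So |(-3y^3 + 6y^2 - 5y - 6) − 52| = |y + 2|·|-3y^2 + 12y - 29|.
Assume first that |y + 2| < 1, so |y| < 3. Then |-3y^2 + 12y - 29| ≤ 3·3^2 + 12·3 + 29 = 92.
Hence |(-3y^3 + 6y^2 - 5y - 6) − 52| ≤ 92|y + 2| < ε provided |y + 2| < ε/92.
Take δ = min(1, ε/92). Then 0 < |y + 2| < δ gives both |y + 2| < 1 and |y + 2| < ε/92, so |(-3y^3 + 6y^2 - 5y - 6) − 52| < ε.

δ = min(1, ε/92)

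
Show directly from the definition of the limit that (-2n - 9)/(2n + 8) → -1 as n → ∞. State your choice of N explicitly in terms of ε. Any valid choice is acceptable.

N = (1/2)/ε

Fix ε > 0. For n ≥ 1, |(-2n - 9)/(2n + 8) + 1| = |-2|/(2(2n + 8)) = 2/(2(2n + 8)).
Since 2n + 8 ≥ 2n for n ≥ 1, this is ≤ 2/(2·2n) = (1/2)/n.
So |(-2n - 9)/(2n + 8) + 1| < ε whenever n > (1/2)/ε.
Take N = (1/2)/ε. If n > N then |(-2n - 9)/(2n + 8) + 1| ≤ (1/2)/n < ε.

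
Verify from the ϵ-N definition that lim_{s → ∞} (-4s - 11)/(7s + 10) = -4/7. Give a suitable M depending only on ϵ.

Fix ϵ > 0. We seek M > 0 such that s > M implies |(-4s - 11)/(7s + 10) + 4/7| < ϵ.
(-4s - 11)/(7s + 10) + 4/7 = (7(-4s - 11) − (-4)(7s + 10)) / (7(7s + 10)) = -37/(7(7s + 10)).
For s > 0 we have 7s + 10 > 7s, so |(-4s - 11)/(7s + 10) + 4/7| = 37/(7(7s + 10)) < 37/(7·7s) = (37/49)/s.
Thus |(-4s - 11)/(7s + 10) + 4/7| < ϵ whenever s > (37/49)/ϵ.
Take M = (37/49)/ϵ. If s > M then |(-4s - 11)/(7s + 10) + 4/7| < (37/49)/s < ϵ.

M = (37/49)/ϵ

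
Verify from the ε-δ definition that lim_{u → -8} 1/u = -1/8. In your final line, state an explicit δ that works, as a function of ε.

Fix ε > 0. We seek δ > 0 such that 0 < |u + 8| < δ implies |1/u + 1/8| < ε.
|1/u + 1/8| = |-8 − u|/(8·|u|) = |u + 8|/(8|u|).
Require δ ≤ 4 so that |u| > 8 − 4 = 4, hence 8|u| > 32.
Then |1/u + 1/8| < |u + 8|/32, which is < ε when |u + 8| < 32ε.
Take δ = min(4, 32ε). Then 0 < |u + 8| < δ gives both |u + 8| < 4 and |u + 8| < 32ε, so |1/u + 1/8| < ε.

δ = min(4, 32ε)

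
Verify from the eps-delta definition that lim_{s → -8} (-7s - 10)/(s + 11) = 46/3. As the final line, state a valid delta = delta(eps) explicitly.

Suppose eps > 0. We want delta > 0 with 0 < |s + 8| < delta ⇒ |(-7s - 10)/(s + 11) − (46/3)| < eps.
Combining over a common denominator, (-7s - 10)/(s + 11) − (46/3) = [(-7s - 10)·3 − 46·(s + 11)] / [3·(s + 11)] = -67(s + 8) / (3(s + 11)).
So |(-7s - 10)/(s + 11) − (46/3)| = 67|s + 8| / (3·|s + 11|).
Restrict delta ≤ 3/2. Then |s + 8| < 3/2 gives |s + 11| = |(s + 8) + 3| ≥ 3 − 3/2 = 3/2.
Hence |(-7s - 10)/(s + 11) − (46/3)| < 67|s + 8|/(3·(3/2)) = (134/9)|s + 8|, which is < eps once |s + 8| < (9/134)eps.
Take delta = min(3/2, (9/134)eps). Then 0 < |s + 8| < delta forces both bounds, so |(-7s - 10)/(s + 11) − (46/3)| < eps.

delta = min(3/2, (9/134)eps)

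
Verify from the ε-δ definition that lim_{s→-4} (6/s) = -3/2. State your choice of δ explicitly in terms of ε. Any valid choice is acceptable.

δ = min(2, (4/3)ε)

Let ε > 0. We seek δ > 0 such that 0 < |s + 4| < δ implies |6/s + 3/2| < ε.
|6/s + 3/2| = 6·|-4 − s|/(4·|s|) = 6|s + 4|/(4|s|).
Require δ ≤ 2 so that |s| > 4 − 2 = 2, hence 4|s| > 8.
Then |6/s + 3/2| < 6|s + 4|/8, which is < ε when |s + 4| < (4/3)ε.
Take δ = min(2, (4/3)ε). Then 0 < |s + 4| < δ gives both |s + 4| < 2 and |s + 4| < (4/3)ε, so |6/s + 3/2| < ε.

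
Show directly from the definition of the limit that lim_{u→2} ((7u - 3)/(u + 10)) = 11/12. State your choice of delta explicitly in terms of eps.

delta = min(6, (72/73)eps)

Let eps > 0. We want delta > 0 with 0 < |u − 2| < delta ⇒ |(7u - 3)/(u + 10) − (11/12)| < eps.
Combining over a common denominator, (7u - 3)/(u + 10) − (11/12) = [(7u - 3)·12 − 11·(u + 10)] / [12·(u + 10)] = 73(u − 2) / (12(u + 10)).
So |(7u - 3)/(u + 10) − (11/12)| = 73|u − 2| / (12·|u + 10|).
Require delta ≤ 6, so |u + 10| ≥ |12| − |u − 2| > 12 − 6 = 6.
Hence |(7u - 3)/(u + 10) − (11/12)| < 73|u − 2|/(12·6) = (73/72)|u − 2|, which is < eps once |u − 2| < (72/73)eps.
Take delta = min(6, (72/73)eps). Then 0 < |u − 2| < delta forces both bounds, so |(7u - 3)/(u + 10) − (11/12)| < eps.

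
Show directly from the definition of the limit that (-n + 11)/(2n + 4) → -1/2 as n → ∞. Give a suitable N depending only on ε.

N = (13/2)/ε

Let ε > 0. For n ≥ 1, |(-n + 11)/(2n + 4) + 1/2| = |26|/(2(2n + 4)) = 26/(2(2n + 4)).
Since 2n + 4 ≥ 2n for n ≥ 1, this is ≤ 26/(2·2n) = (13/2)/n.
So |(-n + 11)/(2n + 4) + 1/2| < ε whenever n > (13/2)/ε.
Take N = (13/2)/ε. If n > N then |(-n + 11)/(2n + 4) + 1/2| ≤ (13/2)/n < ε.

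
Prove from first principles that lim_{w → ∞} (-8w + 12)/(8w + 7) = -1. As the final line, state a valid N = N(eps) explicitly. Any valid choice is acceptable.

N = (19/8)/eps

Fix eps > 0. We seek N > 0 such that w > N implies |(-8w + 12)/(8w + 7) + 1| < eps.
(-8w + 12)/(8w + 7) + 1 = (8(-8w + 12) − (-8)(8w + 7)) / (8(8w + 7)) = 152/(8(8w + 7)).
For w > 0 we have 8w + 7 > 8w, so |(-8w + 12)/(8w + 7) + 1| = 152/(8(8w + 7)) < 152/(8·8w) = (19/8)/w.
Thus |(-8w + 12)/(8w + 7) + 1| < eps whenever w > (19/8)/eps.
Take N = (19/8)/eps. If w > N then |(-8w + 12)/(8w + 7) + 1| < (19/8)/w < eps.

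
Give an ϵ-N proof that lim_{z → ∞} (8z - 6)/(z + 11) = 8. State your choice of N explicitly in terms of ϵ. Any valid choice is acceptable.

N = 94/ϵ

Let ϵ > 0 be given. We seek N > 0 such that z > N implies |(8z - 6)/(z + 11) − 8| < ϵ.
(8z - 6)/(z + 11) − 8 = ((8z - 6) − 8(z + 11)) / ((z + 11)) = -94/((z + 11)).
For z > 0 we have z + 11 > z, so |(8z - 6)/(z + 11) − 8| = 94/((z + 11)) < 94/(z) = 94/z.
Thus |(8z - 6)/(z + 11) − 8| < ϵ whenever z > 94/ϵ.
Take N = 94/ϵ. If z > N then |(8z - 6)/(z + 11) − 8| < 94/z < ϵ.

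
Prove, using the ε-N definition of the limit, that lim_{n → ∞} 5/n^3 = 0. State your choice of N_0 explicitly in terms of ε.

Let ε > 0. For n ≥ 1, |5/n^3 − 0| = 5/n^3.
5/n^3 < ε ⇔ n^3 > 5/ε ⇔ n > (5/ε)^{1/3}.
Take N_0 = (5/ε)^{1/3}. Then n > N_0 implies 5/n^3 < ε.

N_0 = (5/ε)^{1/3}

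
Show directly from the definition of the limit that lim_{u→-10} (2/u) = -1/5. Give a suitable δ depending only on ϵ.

δ = min(5, 25ϵ)

Suppose ϵ > 0. We seek δ > 0 such that 0 < |u + 10| < δ implies |2/u + 1/5| < ϵ.
|2/u + 1/5| = 2·|-10 − u|/(10·|u|) = 2|u + 10|/(10|u|).
Require δ ≤ 5 so that |u| > 10 − 5 = 5, hence 10|u| > 50.
Then |2/u + 1/5| < 2|u + 10|/50, which is < ϵ when |u + 10| < 25ϵ.
Take δ = min(5, 25ϵ). Then 0 < |u + 10| < δ gives both |u + 10| < 5 and |u + 10| < 25ϵ, so |2/u + 1/5| < ϵ.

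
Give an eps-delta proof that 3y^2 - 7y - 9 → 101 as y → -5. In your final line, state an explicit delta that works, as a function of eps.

delta = min(1, eps/40)

Fix eps > 0. We want delta > 0 such that 0 < |y + 5| < delta implies |(3y^2 - 7y - 9) − 101| < eps.
(3y^2 - 7y - 9) − 101 = 3y^2 - 7y - 110 = (y + 5)(3y - 22).
So |(3y^2 - 7y - 9) − 101| = |y + 5|·|3y - 22|.
Require delta ≤ 1. Then |y + 5| < 1 gives |y| < 6, and by the triangle inequality |3y - 22| ≤ 3·6 + 22 = 40.
Hence |(3y^2 - 7y - 9) − 101| ≤ 40|y + 5| < eps provided |y + 5| < eps/40.
Take delta = min(1, eps/40). Then 0 < |y + 5| < delta gives both |y + 5| < 1 and |y + 5| < eps/40, so |(3y^2 - 7y - 9) − 101| < eps.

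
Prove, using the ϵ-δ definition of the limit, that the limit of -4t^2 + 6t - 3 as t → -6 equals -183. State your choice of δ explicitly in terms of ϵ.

δ = min(1, ϵ/58)

Suppose ϵ > 0. We want δ > 0 such that 0 < |t + 6| < δ implies |(-4t^2 + 6t - 3) + 183| < ϵ.
(-4t^2 + 6t - 3) + 183 = -4t^2 + 6t + 180 = (t + 6)(-4t + 30).
So |(-4t^2 + 6t - 3) + 183| = |t + 6|·|-4t + 30|.
Assume first that |t + 6| < 1, so |t| < 7. Then |-4t + 30| ≤ 4·7 + 30 = 58.
Hence |(-4t^2 + 6t - 3) + 183| ≤ 58|t + 6| < ϵ provided |t + 6| < ϵ/58.
Choosing δ = min(1, ϵ/58) ensures both conditions, hence |(-4t^2 + 6t - 3) + 183| < ϵ.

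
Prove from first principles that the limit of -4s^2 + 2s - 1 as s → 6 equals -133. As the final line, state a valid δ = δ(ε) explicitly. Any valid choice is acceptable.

Let ε > 0. We want δ > 0 such that 0 < |s − 6| < δ implies |(-4s^2 + 2s - 1) + 133| < ε.
(-4s^2 + 2s - 1) + 133 = -4s^2 + 2s + 132 = (s − 6)(-4s - 22).
So |(-4s^2 + 2s - 1) + 133| = |s − 6|·|-4s - 22|.
Assume first that |s − 6| < 1, so |s| < 7. Then |-4s - 22| ≤ 4·7 + 22 = 50.
Hence |(-4s^2 + 2s - 1) + 133| ≤ 50|s − 6| < ε provided |s − 6| < ε/50.
Take δ = min(1, ε/50). Then 0 < |s − 6| < δ gives both |s − 6| < 1 and |s − 6| < ε/50, so |(-4s^2 + 2s - 1) + 133| < ε.

δ = min(1, ε/50)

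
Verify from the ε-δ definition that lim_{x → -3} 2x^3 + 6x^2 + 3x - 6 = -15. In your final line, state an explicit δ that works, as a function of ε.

δ = min(1, ε/35)

Let ε > 0 be given. We want δ > 0 such that 0 < |x + 3| < δ implies |(2x^3 + 6x^2 + 3x - 6) + 15| < ε.
(2x^3 + 6x^2 + 3x - 6) + 15 = 2x^3 + 6x^2 + 3x + 9 = (x + 3)(2x^2 + 3).
So |(2x^3 + 6x^2 + 3x - 6) + 15| = |x + 3|·|2x^2 + 3|.
Require δ ≤ 1. Then |x + 3| < 1 gives |x| < 4, and by the triangle inequality |2x^2 + 3| ≤ 2·4^2 + 3 = 35.
Hence |(2x^3 + 6x^2 + 3x - 6) + 15| ≤ 35|x + 3| < ε provided |x + 3| < ε/35.
Take δ = min(1, ε/35). Then 0 < |x + 3| < δ gives both |x + 3| < 1 and |x + 3| < ε/35, so |(2x^3 + 6x^2 + 3x - 6) + 15| < ε.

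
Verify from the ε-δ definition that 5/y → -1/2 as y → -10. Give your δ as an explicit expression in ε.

Fix ε > 0. We seek δ > 0 such that 0 < |y + 10| < δ implies |5/y + 1/2| < ε.
|5/y + 1/2| = 5·|-10 − y|/(10·|y|) = 5|y + 10|/(10|y|).
Restrict δ ≤ 5. Then |y + 10| < 5 gives |y| > 5, so 10|y| > 50.
Then |5/y + 1/2| < 5|y + 10|/50, which is < ε when |y + 10| < 10ε.
Take δ = min(5, 10ε). Then 0 < |y + 10| < δ gives both |y + 10| < 5 and |y + 10| < 10ε, so |5/y + 1/2| < ε.

δ = min(5, 10ε)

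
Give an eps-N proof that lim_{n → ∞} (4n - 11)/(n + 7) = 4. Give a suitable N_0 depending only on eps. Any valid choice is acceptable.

Let eps > 0. For n ≥ 1, |(4n - 11)/(n + 7) − 4| = |-39|/((n + 7)) = 39/((n + 7)).
Since n + 7 ≥ n for n ≥ 1, this is ≤ 39/(n) = 39/n.
So |(4n - 11)/(n + 7) − 4| < eps whenever n > 39/eps.
Take N_0 = 39/eps. If n > N_0 then |(4n - 11)/(n + 7) − 4| ≤ 39/n < eps.

N_0 = 39/eps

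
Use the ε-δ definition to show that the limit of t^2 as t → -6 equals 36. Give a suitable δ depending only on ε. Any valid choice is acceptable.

Suppose ε > 0. We seek δ > 0 with 0 < |t + 6| < δ ⇒ |t^2 − 36| < ε.
Factor: t^2 − 36 = (t + 6)(t - 6), so |t^2 − 36| = |t + 6|·|t - 6|.
Restrict δ ≤ 1. Then |t + 6| < 1 gives |t| < 7, so by the triangle inequality |t - 6| ≤ 7 + 6 = 13.
Hence |t^2 − 36| ≤ 13|t + 6|, which is < ε once |t + 6| < ε/13.
Take δ = min(1, ε/13). If 0 < |t + 6| < δ then both bounds hold and |t^2 − 36| ≤ 13|t + 6| < 13·(ε/13) = ε.

δ = min(1, ε/13)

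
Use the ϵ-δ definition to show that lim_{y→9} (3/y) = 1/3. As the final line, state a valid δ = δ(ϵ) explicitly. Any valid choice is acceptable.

δ = min(9/2, (27/2)ϵ)

Suppose ϵ > 0. We seek δ > 0 such that 0 < |y − 9| < δ implies |3/y − (1/3)| < ϵ.
|3/y − (1/3)| = 3·|9 − y|/(9·|y|) = 3|y − 9|/(9|y|).
Require δ ≤ 9/2 so that |y| > 9 − 9/2 = 9/2, hence 9|y| > 81/2.
Then |3/y − (1/3)| < 3|y − 9|/(81/2), which is < ϵ when |y − 9| < (27/2)ϵ.
Take δ = min(9/2, (27/2)ϵ). Then 0 < |y − 9| < δ gives both |y − 9| < 9/2 and |y − 9| < (27/2)ϵ, so |3/y − (1/3)| < ϵ.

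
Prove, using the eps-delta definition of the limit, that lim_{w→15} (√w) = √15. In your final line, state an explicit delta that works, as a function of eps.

Let eps > 0. We want delta > 0 such that 0 < |w − 15| < delta implies |√w − √15| < eps.
Rationalise: √w − √15 = (w − 15)/(√w + √15), so |√w − √15| = |w − 15|/(√w + √15).
Restrict delta ≤ 15 so that |w − 15| < 15 forces w > 0, and then √w + √15 > √15.
Hence |√w − √15| < |w − 15|/√15, which is < eps once |w − 15| < √15·eps.
Take delta = min(15, √15·eps). If 0 < |w − 15| < delta then w > 0 and |√w − √15| < |w − 15|/√15 < eps.

delta = min(15, √15·eps)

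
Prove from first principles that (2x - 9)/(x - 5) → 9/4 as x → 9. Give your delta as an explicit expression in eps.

delta = min(2, 8eps)

Let eps > 0. We want delta > 0 with 0 < |x − 9| < delta ⇒ |(2x - 9)/(x - 5) − (9/4)| < eps.
Combining over a common denominator, (2x - 9)/(x - 5) − (9/4) = [(2x - 9)·4 − 9·(x - 5)] / [4·(x - 5)] = -1(x − 9) / (4(x - 5)).
So |(2x - 9)/(x - 5) − (9/4)| = |x − 9| / (4·|x − 5|).
Require delta ≤ 2, so |x − 5| ≥ |4| − |x − 9| > 4 − 2 = 2.
Hence |(2x - 9)/(x - 5) − (9/4)| < |x − 9|/(4·2) = (1/8)|x − 9|, which is < eps once |x − 9| < 8eps.
Take delta = min(2, 8eps). Then 0 < |x − 9| < delta forces both bounds, so |(2x - 9)/(x - 5) − (9/4)| < eps.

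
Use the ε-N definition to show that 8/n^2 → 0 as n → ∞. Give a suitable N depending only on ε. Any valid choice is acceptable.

Fix ε > 0. For n ≥ 1, |8/n^2 − 0| = 8/n^2.
8/n^2 < ε ⇔ n^2 > 8/ε ⇔ n > (8/ε)^{1/2}.
Take N = (8/ε)^{1/2}. Then n > N implies 8/n^2 < ε.

N = (8/ε)^{1/2}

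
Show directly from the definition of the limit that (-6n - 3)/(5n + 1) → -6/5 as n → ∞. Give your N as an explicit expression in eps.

N = (9/25)/eps

Let eps > 0 be given. For n ≥ 1, |(-6n - 3)/(5n + 1) + 6/5| = |-9|/(5(5n + 1)) = 9/(5(5n + 1)).
Since 5n + 1 ≥ 5n for n ≥ 1, this is ≤ 9/(5·5n) = (9/25)/n.
So |(-6n - 3)/(5n + 1) + 6/5| < eps whenever n > (9/25)/eps.
Take N = (9/25)/eps. If n > N then |(-6n - 3)/(5n + 1) + 6/5| ≤ (9/25)/n < eps.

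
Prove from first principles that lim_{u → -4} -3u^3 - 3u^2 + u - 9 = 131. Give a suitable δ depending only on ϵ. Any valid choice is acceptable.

δ = min(1, ϵ/155)

Suppose ϵ > 0. We want δ > 0 such that 0 < |u + 4| < δ implies |(-3u^3 - 3u^2 + u - 9) − 131| < ϵ.
(-3u^3 - 3u^2 + u - 9) − 131 = -3u^3 - 3u^2 + u - 140 = (u + 4)(-3u^2 + 9u - 35).
So |(-3u^3 - 3u^2 + u - 9) − 131| = |u + 4|·|-3u^2 + 9u - 35|.
Require δ ≤ 1. Then |u + 4| < 1 gives |u| < 5, and by the triangle inequality |-3u^2 + 9u - 35| ≤ 3·5^2 + 9·5 + 35 = 155.
Hence |(-3u^3 - 3u^2 + u - 9) − 131| ≤ 155|u + 4| < ϵ provided |u + 4| < ϵ/155.
Choosing δ = min(1, ϵ/155) ensures both conditions, hence |(-3u^3 - 3u^2 + u - 9) − 131| < ϵ.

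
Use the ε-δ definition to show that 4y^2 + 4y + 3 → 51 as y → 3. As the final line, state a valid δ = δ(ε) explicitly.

δ = min(1, ε/32)

Suppose ε > 0. We want δ > 0 such that 0 < |y − 3| < δ implies |(4y^2 + 4y + 3) − 51| < ε.
(4y^2 + 4y + 3) − 51 = 4y^2 + 4y - 48 = (y − 3)(4y + 16).
So |(4y^2 + 4y + 3) − 51| = |y − 3|·|4y + 16|.
Require δ ≤ 1. Then |y − 3| < 1 gives |y| < 4, and by the triangle inequality |4y + 16| ≤ 4·4 + 16 = 32.
Hence |(4y^2 + 4y + 3) − 51| ≤ 32|y − 3| < ε provided |y − 3| < ε/32.
Take δ = min(1, ε/32). Then 0 < |y − 3| < δ gives both |y − 3| < 1 and |y − 3| < ε/32, so |(4y^2 + 4y + 3) − 51| < ε.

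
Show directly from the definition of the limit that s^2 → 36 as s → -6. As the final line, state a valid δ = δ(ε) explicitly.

δ = min(1, ε/13)

Let ε > 0. We seek δ > 0 with 0 < |s + 6| < δ ⇒ |s^2 − 36| < ε.
Factor: s^2 − 36 = (s + 6)(s - 6), so |s^2 − 36| = |s + 6|·|s - 6|.
Restrict δ ≤ 1. Then |s + 6| < 1 gives |s| < 7, so by the triangle inequality |s - 6| ≤ 7 + 6 = 13.
Hence |s^2 − 36| ≤ 13|s + 6|, which is < ε once |s + 6| < ε/13.
Take δ = min(1, ε/13). If 0 < |s + 6| < δ then both bounds hold and |s^2 − 36| ≤ 13|s + 6| < 13·(ε/13) = ε.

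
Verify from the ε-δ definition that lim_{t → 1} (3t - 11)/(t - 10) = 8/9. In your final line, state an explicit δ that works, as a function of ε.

δ = min(9/2, (81/38)ε)

Let ε > 0. We want δ > 0 with 0 < |t − 1| < δ ⇒ |(3t - 11)/(t - 10) − (8/9)| < ε.
Combining over a common denominator, (3t - 11)/(t - 10) − (8/9) = [(3t - 11)·(-9) − (-8)·(t - 10)] / [(-9)·(t - 10)] = -19(t − 1) / ((-9)(t - 10)).
So |(3t - 11)/(t - 10) − (8/9)| = 19|t − 1| / (9·|t − 10|).
Restrict δ ≤ 9/2. Then |t − 1| < 9/2 gives |t − 10| = |(t − 1) + (-9)| ≥ 9 − 9/2 = 9/2.
Hence |(3t - 11)/(t - 10) − (8/9)| < 19|t − 1|/(9·(9/2)) = (38/81)|t − 1|, which is < ε once |t − 1| < (81/38)ε.
Take δ = min(9/2, (81/38)ε). Then 0 < |t − 1| < δ forces both bounds, so |(3t - 11)/(t - 10) − (8/9)| < ε.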